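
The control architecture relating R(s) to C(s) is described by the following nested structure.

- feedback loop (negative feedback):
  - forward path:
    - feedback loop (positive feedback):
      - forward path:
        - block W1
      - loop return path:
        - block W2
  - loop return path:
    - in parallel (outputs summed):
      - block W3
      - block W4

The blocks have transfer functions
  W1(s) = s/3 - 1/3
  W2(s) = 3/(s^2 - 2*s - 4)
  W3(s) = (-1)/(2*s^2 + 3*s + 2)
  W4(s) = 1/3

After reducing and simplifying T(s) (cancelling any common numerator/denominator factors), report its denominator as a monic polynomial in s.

The answer is s^5 + 15*s^4/2 - 41*s^3/2 - 56*s^2 - 121*s/2 - 29.

Reasoning:
[1] close the feedback loop around W1, W2: (s^3 - 3*s^2 - 2*s + 4)/(3*s^2 - 9*s - 9)
[2] reduce the parallel group W3, W4: (2*s^2 + 3*s - 1)/(6*s^2 + 9*s + 6)
[3] reduce the feedback loop with forward [W1/(1-W1*W2)] and return (W3+W4): (6*s^5 - 9*s^4 - 33*s^3 - 12*s^2 + 24*s + 24)/(2*s^5 + 15*s^4 - 41*s^3 - 112*s^2 - 121*s - 58)
That last expression is T(s), already simplified. Scaling its denominator by 1/2 (the reciprocal of the leading coefficient) yields the monic denominator.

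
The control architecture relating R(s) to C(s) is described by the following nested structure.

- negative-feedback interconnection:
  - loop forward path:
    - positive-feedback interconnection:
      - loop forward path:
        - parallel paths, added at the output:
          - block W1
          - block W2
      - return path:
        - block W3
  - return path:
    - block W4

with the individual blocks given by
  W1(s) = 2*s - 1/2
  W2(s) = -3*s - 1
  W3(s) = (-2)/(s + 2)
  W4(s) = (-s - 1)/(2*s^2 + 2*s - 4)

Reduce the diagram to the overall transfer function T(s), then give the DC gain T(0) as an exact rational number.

First reduce the diagram to T(s).

[1] combine W1, W2 in parallel; result -s - 3/2
[2] apply the feedback formula to (W1+W2), W3; result (2*s^2 + 7*s + 6)/(2*s + 2)
[3] close the feedback loop around [(W1+W2)/(1-(W1+W2)*W3)], W4; result (4*s^3 + 10*s^2 - 2*s - 12)/(2*s^2 - 5*s - 7)
Evaluating the step-3 result (the overall T(s)) at s = 0 gives T(0) = -12/(-7) = 12/7.

Answer: 12/7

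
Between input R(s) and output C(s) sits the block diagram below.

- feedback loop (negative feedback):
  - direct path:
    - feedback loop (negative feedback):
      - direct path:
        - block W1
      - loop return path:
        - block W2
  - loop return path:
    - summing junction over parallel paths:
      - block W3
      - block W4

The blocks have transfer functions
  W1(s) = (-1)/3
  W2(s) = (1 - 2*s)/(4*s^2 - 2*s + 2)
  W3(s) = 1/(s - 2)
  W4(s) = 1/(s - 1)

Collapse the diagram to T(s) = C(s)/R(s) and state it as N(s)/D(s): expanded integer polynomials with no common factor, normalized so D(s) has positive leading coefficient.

Answer: (-4*s^4 + 14*s^3 - 16*s^2 + 10*s - 4)/(12*s^4 - 48*s^3 + 57*s^2 - 33*s + 16)

Working:
(1) close the feedback loop around W1, W2 -> (-4*s^2 + 2*s - 2)/(12*s^2 - 4*s + 5)
(2) parallel reduction of W3, W4 -> (2*s - 3)/(s^2 - 3*s + 2)
(3) reduce the feedback loop with forward [W1/(1+W1*W2)] and return (W3+W4): this yields T(s), and no further normalization is needed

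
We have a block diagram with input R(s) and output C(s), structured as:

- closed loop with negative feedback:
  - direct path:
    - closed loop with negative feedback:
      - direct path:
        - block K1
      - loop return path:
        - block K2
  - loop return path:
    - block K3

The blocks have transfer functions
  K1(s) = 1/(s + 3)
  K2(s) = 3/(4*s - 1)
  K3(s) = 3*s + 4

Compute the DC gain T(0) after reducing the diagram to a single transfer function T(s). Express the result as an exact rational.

Answer: 1/4

Working:
(1) collapse the loop (K1 forward, K2 return), giving (4*s - 1)/(4*s^2 + 11*s)
(2) apply the feedback formula to [K1/(1+K1*K2)], K3, giving (4*s - 1)/(16*s^2 + 24*s - 4)
The step-2 result is T(s). Setting s = 0: T(0) = -1/(-4) = 1/4.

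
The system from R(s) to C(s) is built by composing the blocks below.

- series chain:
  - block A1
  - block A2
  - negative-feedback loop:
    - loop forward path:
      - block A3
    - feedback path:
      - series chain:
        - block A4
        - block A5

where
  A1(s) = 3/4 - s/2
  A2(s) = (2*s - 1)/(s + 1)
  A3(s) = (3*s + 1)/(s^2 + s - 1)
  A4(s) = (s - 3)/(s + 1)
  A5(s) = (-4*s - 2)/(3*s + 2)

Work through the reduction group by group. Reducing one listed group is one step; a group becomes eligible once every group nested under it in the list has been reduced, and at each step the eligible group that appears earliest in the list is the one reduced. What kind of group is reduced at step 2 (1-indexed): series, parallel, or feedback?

[1] cascade A4, A5
[2] reduce the feedback loop with forward A3 and return (A4*A5)
[3] cascade A1, A2, [A3/(1+A3*(A4*A5))]
Step 2: feedback.

Therefore the answer is feedback.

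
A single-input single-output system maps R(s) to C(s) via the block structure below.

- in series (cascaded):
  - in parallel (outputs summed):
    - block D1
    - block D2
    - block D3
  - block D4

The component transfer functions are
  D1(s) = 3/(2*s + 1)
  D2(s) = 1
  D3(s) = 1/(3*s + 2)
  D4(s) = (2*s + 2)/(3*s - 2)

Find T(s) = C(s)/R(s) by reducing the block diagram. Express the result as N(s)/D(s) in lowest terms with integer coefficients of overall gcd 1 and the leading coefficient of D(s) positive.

(1) combine D1, D2, D3 in parallel: (6*s^2 + 18*s + 9)/(6*s^2 + 7*s + 2)
(2) multiply (D1+D2+D3), D4 (series), giving the overall T(s)

Answer: (12*s^3 + 48*s^2 + 54*s + 18)/(18*s^3 + 9*s^2 - 8*s - 4)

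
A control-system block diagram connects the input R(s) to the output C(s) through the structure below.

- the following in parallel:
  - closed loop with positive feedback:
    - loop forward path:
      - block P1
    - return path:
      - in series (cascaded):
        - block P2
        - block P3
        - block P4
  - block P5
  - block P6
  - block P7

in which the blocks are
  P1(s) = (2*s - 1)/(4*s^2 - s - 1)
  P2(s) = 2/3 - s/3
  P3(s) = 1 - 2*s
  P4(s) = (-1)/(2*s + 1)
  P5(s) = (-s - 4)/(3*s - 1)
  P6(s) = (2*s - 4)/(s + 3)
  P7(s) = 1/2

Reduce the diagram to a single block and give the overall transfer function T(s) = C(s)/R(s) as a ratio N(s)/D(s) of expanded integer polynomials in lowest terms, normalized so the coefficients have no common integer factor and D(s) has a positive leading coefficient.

The answer is (364*s^5 - 958*s^4 - 136*s^3 - 41*s^2 + 122*s + 113)/(168*s^5 + 412*s^4 - 264*s^3 + 6*s^2 - 80*s + 30).

Reasoning:
(1) multiply P2, P3, P4 (series) = (-2*s^2 + 5*s - 2)/(6*s + 3)
(2) close the feedback loop around P1, (P2*P3*P4) = (12*s^2 - 3)/(28*s^3 - 6*s^2 - 5)
(3) combine [P1/(1-P1*(P2*P3*P4))], P5, P6, P7 in parallel, which is the overall transfer function T(s) = C(s)/R(s) in lowest terms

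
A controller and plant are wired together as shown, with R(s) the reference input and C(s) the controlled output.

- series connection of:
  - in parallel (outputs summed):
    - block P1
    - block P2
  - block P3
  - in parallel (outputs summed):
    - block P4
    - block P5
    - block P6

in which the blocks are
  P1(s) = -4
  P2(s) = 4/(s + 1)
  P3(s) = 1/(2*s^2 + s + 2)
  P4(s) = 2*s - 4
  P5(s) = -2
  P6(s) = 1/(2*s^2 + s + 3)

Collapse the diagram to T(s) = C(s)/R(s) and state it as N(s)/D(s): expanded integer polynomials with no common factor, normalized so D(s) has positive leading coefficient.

[1] parallel reduction of P1, P2; result (-4*s)/(s + 1)
[2] sum the parallel branches P4, P5, P6; result (4*s^3 - 10*s^2 - 17)/(2*s^2 + s + 3)
[3] multiply (P1+P2), P3, (P4+P5+P6) (series), which is the overall transfer function T(s) = C(s)/R(s) in lowest terms

Answer: (-16*s^4 + 40*s^3 + 68*s)/(4*s^5 + 8*s^4 + 15*s^3 + 16*s^2 + 11*s + 6)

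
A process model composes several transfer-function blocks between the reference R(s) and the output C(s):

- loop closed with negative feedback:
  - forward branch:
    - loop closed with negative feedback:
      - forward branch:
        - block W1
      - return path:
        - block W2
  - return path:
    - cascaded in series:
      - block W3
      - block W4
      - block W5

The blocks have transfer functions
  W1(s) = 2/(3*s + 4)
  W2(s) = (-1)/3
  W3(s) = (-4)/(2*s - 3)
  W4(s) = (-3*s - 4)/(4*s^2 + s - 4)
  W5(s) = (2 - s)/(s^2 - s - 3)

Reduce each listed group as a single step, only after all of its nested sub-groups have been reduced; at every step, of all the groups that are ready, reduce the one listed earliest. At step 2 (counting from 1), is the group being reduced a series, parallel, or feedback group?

[1] close the feedback loop around W1, W2
[2] multiply W3, W4, W5 (series)
[3] feedback reduction of [W1/(1+W1*W2)], (W3*W4*W5)
So the answer for step 2 is series.

Hence the answer: series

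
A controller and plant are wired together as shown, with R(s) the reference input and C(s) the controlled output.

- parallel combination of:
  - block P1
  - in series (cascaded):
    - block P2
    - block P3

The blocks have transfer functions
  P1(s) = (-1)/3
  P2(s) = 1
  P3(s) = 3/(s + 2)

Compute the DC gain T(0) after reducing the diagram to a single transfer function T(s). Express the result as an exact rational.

(1) multiply P2, P3 (series): 3/(s + 2)
(2) sum the parallel branches P1, (P2*P3): (7 - s)/(3*s + 6)
That last expression is T(s); at s = 0 only the constant terms survive, so T(0) = 7/6.

Hence the answer: 7/6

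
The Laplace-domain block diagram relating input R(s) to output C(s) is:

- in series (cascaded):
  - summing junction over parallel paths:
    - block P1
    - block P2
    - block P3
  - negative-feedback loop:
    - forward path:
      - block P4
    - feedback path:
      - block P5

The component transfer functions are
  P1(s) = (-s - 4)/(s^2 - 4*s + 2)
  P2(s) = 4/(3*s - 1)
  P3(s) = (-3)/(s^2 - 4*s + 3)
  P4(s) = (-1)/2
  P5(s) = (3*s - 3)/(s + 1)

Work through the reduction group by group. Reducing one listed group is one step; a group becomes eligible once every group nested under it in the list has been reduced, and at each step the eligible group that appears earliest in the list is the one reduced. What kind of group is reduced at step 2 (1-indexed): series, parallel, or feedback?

Reducing step by step:

Step 1 - reduce the parallel group P1, P2, P3
Step 2 - reduce the feedback loop with forward P4 and return P5
Step 3 - multiply (P1+P2+P3), [P4/(1+P4*P5)] (series)
Step 2 collapses a feedback group.

Answer: feedback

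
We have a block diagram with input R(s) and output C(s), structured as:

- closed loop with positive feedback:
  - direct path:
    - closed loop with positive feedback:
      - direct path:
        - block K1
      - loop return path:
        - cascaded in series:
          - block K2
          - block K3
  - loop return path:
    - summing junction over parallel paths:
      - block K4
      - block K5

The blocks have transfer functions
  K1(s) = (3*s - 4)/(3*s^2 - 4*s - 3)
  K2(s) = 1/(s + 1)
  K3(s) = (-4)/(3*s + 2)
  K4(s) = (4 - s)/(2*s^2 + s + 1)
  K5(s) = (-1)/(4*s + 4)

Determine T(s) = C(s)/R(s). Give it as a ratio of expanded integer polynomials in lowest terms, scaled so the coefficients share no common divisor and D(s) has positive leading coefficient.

(1) reduce the series chain K2, K3 gives (-4)/(3*s^2 + 5*s + 2)
(2) collapse the loop (K1 forward, (K2*K3) return) gives (9*s^3 + 3*s^2 - 14*s - 8)/(9*s^4 + 3*s^3 - 23*s^2 - 11*s - 22)
(3) parallel reduction of K4, K5 gives (-6*s^2 + 11*s + 15)/(8*s^3 + 12*s^2 + 8*s + 4)
(4) feedback reduction of [K1/(1-K1*(K2*K3))], (K4+K5): this yields T(s), and no further normalization is needed

Hence the answer: (72*s^5 + 60*s^4 - 64*s^3 - 108*s^2 - 88*s - 32)/(72*s^6 + 60*s^5 - 82*s^4 - 303*s^3 - 429*s^2 + 46*s + 32)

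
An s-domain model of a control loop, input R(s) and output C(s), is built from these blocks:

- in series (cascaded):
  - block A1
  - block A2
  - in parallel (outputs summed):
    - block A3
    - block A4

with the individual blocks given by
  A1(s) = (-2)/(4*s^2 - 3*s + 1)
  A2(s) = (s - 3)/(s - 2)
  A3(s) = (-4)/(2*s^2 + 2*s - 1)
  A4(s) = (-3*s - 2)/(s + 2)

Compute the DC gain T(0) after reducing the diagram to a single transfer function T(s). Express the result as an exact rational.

The answer is -9.

Reasoning:
[1] combine A3, A4 in parallel; result (-6*s^3 - 10*s^2 - 5*s - 6)/(2*s^3 + 6*s^2 + 3*s - 2)
[2] combine A1, A2, (A3+A4) in series; result (12*s^4 - 16*s^3 - 50*s^2 - 18*s - 36)/(8*s^6 + 2*s^5 - 40*s^4 - 3*s^3 + 31*s^2 - 20*s + 4)
The step-2 result is T(s). Setting s = 0: T(0) = -36/4 = -9.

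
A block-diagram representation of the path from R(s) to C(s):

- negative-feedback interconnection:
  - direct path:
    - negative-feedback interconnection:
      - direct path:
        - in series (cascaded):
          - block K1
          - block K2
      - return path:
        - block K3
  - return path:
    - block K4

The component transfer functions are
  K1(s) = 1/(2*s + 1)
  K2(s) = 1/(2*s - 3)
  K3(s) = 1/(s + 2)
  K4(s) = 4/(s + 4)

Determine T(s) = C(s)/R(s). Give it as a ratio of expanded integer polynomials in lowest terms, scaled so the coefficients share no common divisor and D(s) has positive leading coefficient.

[1] cascade K1, K2 gives 1/(4*s^2 - 4*s - 3)
[2] feedback reduction of (K1*K2), K3 gives (s + 2)/(4*s^3 + 4*s^2 - 11*s - 5)
[3] apply the feedback formula to [(K1*K2)/(1+(K1*K2)*K3)], K4, which is the overall transfer function T(s) = C(s)/R(s) in lowest terms

Therefore the answer is (s^2 + 6*s + 8)/(4*s^4 + 20*s^3 + 5*s^2 - 45*s - 12).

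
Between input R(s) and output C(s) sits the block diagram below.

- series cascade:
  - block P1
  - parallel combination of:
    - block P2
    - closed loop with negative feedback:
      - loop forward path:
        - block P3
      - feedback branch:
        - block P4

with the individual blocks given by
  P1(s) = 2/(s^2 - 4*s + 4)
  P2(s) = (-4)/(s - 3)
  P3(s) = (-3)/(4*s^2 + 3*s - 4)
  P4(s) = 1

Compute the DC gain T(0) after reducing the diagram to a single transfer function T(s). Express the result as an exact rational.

Answer: 37/42

Working:
Step 1 - apply the feedback formula to P3, P4 -> (-3)/(4*s^2 + 3*s - 7)
Step 2 - sum the parallel branches P2, [P3/(1+P3*P4)] -> (-16*s^2 - 15*s + 37)/(4*s^3 - 9*s^2 - 16*s + 21)
Step 3 - multiply P1, (P2+[P3/(1+P3*P4)]) (series) -> (-32*s^2 - 30*s + 74)/(4*s^5 - 25*s^4 + 36*s^3 + 49*s^2 - 148*s + 84)
DC gain: substitute s = 0 into T(s) from step 3: T(0) = 74/84 = 37/42.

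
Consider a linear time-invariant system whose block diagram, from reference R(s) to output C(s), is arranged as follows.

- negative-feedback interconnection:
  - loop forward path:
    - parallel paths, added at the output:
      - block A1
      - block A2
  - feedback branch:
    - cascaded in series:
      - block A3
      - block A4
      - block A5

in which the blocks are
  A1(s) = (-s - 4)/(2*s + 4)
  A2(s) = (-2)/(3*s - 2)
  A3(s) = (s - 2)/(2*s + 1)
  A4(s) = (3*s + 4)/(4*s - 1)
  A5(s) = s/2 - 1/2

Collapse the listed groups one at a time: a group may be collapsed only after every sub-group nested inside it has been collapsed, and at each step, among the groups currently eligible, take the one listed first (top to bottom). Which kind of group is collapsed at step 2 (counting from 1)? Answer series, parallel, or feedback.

Step 1: combine A1, A2 in parallel
Step 2: multiply A3, A4, A5 (series)
Step 3: collapse the loop ((A1+A2) forward, (A3*A4*A5) return)
Step 2: series.

Therefore the answer is series.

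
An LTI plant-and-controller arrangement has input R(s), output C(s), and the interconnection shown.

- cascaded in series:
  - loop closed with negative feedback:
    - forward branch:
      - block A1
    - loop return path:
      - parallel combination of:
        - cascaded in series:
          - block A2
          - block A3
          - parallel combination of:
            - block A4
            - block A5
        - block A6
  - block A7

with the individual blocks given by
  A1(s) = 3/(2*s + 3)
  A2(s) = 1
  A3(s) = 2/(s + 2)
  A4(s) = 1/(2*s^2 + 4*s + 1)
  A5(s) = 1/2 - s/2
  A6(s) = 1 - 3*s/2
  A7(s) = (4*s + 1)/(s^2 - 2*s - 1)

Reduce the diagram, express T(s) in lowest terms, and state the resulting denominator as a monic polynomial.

First reduce the diagram to T(s).

Step 1 - parallel reduction of A4, A5: (-2*s^3 - 2*s^2 + 3*s + 3)/(4*s^2 + 8*s + 2)
Step 2 - multiply A2, A3, (A4+A5) (series): (-2*s^3 - 2*s^2 + 3*s + 3)/(2*s^3 + 8*s^2 + 9*s + 2)
Step 3 - reduce the parallel group (A2*A3*(A4+A5)), A6: (-6*s^4 - 24*s^3 - 15*s^2 + 18*s + 10)/(4*s^3 + 16*s^2 + 18*s + 4)
Step 4 - reduce the feedback loop with forward A1 and return ((A2*A3*(A4+A5))+A6): (-12*s^3 - 48*s^2 - 54*s - 12)/(10*s^4 + 28*s^3 - 39*s^2 - 116*s - 42)
Step 5 - multiply [A1/(1+A1*((A2*A3*(A4+A5))+A6))], A7 (series): (-48*s^4 - 204*s^3 - 264*s^2 - 102*s - 12)/(10*s^6 + 8*s^5 - 105*s^4 - 66*s^3 + 229*s^2 + 200*s + 42)
Step 5 gives the fully reduced T(s), with no common factor left to cancel. The denominator's leading coefficient is 10, so divide each of its coefficients by 10 to get the monic form.

Answer: s^6 + 4*s^5/5 - 21*s^4/2 - 33*s^3/5 + 229*s^2/10 + 20*s + 21/5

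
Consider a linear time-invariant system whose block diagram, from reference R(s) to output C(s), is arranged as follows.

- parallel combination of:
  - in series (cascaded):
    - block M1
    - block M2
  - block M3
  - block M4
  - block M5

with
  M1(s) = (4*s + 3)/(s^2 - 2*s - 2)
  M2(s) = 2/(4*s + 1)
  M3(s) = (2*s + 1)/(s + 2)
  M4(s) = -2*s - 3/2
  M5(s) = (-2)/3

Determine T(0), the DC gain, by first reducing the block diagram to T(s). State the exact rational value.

First reduce the diagram to T(s).

(1) cascade M1, M2, giving (8*s + 6)/(4*s^3 - 7*s^2 - 10*s - 2)
(2) reduce the parallel group (M1*M2), M3, M4, M5, giving (-48*s^5 - 16*s^4 + 215*s^3 + 462*s^2 + 382*s + 112)/(24*s^4 + 6*s^3 - 144*s^2 - 132*s - 24)
Evaluating the step-2 result (the overall T(s)) at s = 0 gives T(0) = 112/(-24) = -14/3.

Answer: -14/3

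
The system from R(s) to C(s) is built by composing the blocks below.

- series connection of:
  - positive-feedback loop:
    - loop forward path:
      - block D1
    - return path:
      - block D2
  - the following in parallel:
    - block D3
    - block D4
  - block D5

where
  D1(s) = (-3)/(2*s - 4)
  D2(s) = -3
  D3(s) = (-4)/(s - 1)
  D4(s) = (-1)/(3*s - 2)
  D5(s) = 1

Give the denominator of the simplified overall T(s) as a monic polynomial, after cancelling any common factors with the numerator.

The answer is s^3 - 49*s^2/6 + 23*s/2 - 13/3.

Reasoning:
[1] close the feedback loop around D1, D2; result (-3)/(2*s - 13)
[2] parallel reduction of D3, D4; result (9 - 13*s)/(3*s^2 - 5*s + 2)
[3] reduce the series chain [D1/(1-D1*D2)], (D3+D4), D5; result (39*s - 27)/(6*s^3 - 49*s^2 + 69*s - 26)
The result of step 3 is T(s) in lowest terms. Its denominator has leading coefficient 6; dividing the denominator through by 6 makes it monic.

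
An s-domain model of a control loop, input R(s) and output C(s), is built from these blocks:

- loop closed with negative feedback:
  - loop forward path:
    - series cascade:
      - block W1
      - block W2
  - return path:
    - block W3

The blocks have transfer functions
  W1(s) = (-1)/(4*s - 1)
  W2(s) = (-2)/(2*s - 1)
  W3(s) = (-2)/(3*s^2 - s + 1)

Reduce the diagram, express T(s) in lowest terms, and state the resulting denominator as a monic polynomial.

First reduce the diagram to T(s).

Step 1. combine W1, W2 in series = 2/(8*s^2 - 6*s + 1)
Step 2. close the feedback loop around (W1*W2), W3 = (6*s^2 - 2*s + 2)/(24*s^4 - 26*s^3 + 17*s^2 - 7*s - 3)
Step 2 gives the fully reduced T(s), with no common factor left to cancel. The denominator's leading coefficient is 24, so divide each of its coefficients by 24 to get the monic form.

Answer: s^4 - 13*s^3/12 + 17*s^2/24 - 7*s/24 - 1/8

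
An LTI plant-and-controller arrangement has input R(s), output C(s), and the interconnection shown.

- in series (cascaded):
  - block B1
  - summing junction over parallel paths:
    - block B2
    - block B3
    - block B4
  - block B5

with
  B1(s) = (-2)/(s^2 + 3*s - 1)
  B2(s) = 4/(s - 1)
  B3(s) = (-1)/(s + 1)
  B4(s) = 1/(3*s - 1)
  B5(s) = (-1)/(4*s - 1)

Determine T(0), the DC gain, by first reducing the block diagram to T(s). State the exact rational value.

Answer: -12

Working:
[1] parallel reduction of B2, B3, B4 = (10*s^2 + 12*s - 6)/(3*s^3 - s^2 - 3*s + 1)
[2] reduce the series chain B1, (B2+B3+B4), B5 = (20*s^2 + 24*s - 12)/(12*s^6 + 29*s^5 - 44*s^4 - 19*s^3 + 31*s^2 - 10*s + 1)
Step 2 gives the overall T(s). Then T(0) = -12/1 = -12.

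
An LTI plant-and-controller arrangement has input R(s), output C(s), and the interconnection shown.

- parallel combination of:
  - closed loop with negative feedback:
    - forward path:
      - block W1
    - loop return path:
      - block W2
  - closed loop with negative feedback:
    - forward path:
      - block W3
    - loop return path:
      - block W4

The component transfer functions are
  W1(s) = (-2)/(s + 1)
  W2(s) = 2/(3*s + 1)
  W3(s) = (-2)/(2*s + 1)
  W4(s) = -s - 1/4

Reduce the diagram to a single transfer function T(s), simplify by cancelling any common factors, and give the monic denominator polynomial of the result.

1. apply the feedback formula to W1, W2; result (-6*s - 2)/(3*s^2 + 4*s - 3)
2. feedback reduction of W3, W4; result (-4)/(8*s + 3)
3. combine [W1/(1+W1*W2)], [W3/(1+W3*W4)] in parallel; result (-60*s^2 - 50*s + 6)/(24*s^3 + 41*s^2 - 12*s - 9)
The result of step 3 is T(s) in lowest terms. Its denominator has leading coefficient 24; dividing the denominator through by 24 makes it monic.

Hence the answer: s^3 + 41*s^2/24 - s/2 - 3/8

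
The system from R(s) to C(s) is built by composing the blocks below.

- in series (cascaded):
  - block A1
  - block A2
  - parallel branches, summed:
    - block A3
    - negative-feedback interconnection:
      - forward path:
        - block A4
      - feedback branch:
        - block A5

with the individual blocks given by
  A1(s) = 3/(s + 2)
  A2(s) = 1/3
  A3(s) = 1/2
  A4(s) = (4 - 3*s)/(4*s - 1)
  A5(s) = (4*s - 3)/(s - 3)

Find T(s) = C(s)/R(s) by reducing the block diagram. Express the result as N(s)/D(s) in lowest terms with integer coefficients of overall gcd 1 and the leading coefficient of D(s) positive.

[1] feedback reduction of A4, A5 -> (3*s^2 - 13*s + 12)/(8*s^2 - 12*s + 9)
[2] add A3, [A4/(1+A4*A5)] (parallel) -> (14*s^2 - 38*s + 33)/(16*s^2 - 24*s + 18)
[3] reduce the series chain A1, A2, (A3+[A4/(1+A4*A5)]); the result is T(s) itself (integer coefficients, no common factor, positive leading denominator coefficient)

Answer: (14*s^2 - 38*s + 33)/(16*s^3 + 8*s^2 - 30*s + 36)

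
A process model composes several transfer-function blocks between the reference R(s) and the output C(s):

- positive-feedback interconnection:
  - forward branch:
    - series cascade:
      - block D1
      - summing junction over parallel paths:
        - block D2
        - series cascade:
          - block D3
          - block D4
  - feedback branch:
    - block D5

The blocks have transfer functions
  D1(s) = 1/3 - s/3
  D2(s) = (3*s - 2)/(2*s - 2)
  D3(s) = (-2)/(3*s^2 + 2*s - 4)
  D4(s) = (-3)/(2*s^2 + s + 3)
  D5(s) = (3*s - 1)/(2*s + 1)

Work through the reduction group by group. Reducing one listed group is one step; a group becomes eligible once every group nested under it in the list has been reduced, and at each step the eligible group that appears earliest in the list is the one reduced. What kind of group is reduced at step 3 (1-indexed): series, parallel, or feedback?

Step 1. cascade D3, D4
Step 2. combine D2, (D3*D4) in parallel
Step 3. series reduction of D1, (D2+(D3*D4))
Step 4. close the feedback loop around (D1*(D2+(D3*D4))), D5
Step 3: series.

Final answer: series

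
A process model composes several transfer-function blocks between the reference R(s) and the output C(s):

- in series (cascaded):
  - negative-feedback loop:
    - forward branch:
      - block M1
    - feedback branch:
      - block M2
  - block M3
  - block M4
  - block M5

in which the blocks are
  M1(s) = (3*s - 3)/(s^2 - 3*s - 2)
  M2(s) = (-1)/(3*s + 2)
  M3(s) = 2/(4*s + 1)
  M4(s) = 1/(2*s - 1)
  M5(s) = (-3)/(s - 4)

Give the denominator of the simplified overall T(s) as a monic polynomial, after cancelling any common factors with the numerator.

1. reduce the feedback loop with forward M1 and return M2, giving (9*s^2 - 3*s - 6)/(3*s^3 - 7*s^2 - 15*s - 1)
2. multiply [M1/(1+M1*M2)], M3, M4, M5 (series), giving (-54*s^2 + 18*s + 36)/(24*s^6 - 158*s^5 + 139*s^4 + 465*s^3 - 99*s^2 - 67*s - 4)
Step 2 gives the fully reduced T(s), with no common factor left to cancel. The denominator's leading coefficient is 24, so divide each of its coefficients by 24 to get the monic form.

Final answer: s^6 - 79*s^5/12 + 139*s^4/24 + 155*s^3/8 - 33*s^2/8 - 67*s/24 - 1/6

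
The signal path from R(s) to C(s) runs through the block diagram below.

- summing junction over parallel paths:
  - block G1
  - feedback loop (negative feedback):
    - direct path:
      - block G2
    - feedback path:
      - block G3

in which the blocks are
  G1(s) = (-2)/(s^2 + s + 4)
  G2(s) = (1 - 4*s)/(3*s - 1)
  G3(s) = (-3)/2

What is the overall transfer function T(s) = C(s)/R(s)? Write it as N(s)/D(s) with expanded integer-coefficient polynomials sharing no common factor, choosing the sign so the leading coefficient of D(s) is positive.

[1] feedback reduction of G2, G3: (2 - 8*s)/(18*s - 5)
[2] parallel reduction of G1, [G2/(1+G2*G3)], giving the overall T(s)

Answer: (-8*s^3 - 6*s^2 - 66*s + 18)/(18*s^3 + 13*s^2 + 67*s - 20)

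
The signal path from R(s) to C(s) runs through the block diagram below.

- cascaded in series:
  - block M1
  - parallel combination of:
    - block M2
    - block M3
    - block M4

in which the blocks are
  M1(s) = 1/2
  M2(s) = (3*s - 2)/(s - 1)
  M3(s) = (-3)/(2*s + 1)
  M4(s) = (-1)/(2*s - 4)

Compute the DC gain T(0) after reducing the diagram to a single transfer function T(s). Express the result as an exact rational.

Reducing step by step:

1. add M2, M3, M4 (parallel): (12*s^3 - 34*s^2 + 19*s - 3)/(4*s^3 - 10*s^2 + 2*s + 4)
2. reduce the series chain M1, (M2+M3+M4): (12*s^3 - 34*s^2 + 19*s - 3)/(8*s^3 - 20*s^2 + 4*s + 8)
Evaluating the step-2 result (the overall T(s)) at s = 0 gives T(0) = -3/8.

Answer: -3/8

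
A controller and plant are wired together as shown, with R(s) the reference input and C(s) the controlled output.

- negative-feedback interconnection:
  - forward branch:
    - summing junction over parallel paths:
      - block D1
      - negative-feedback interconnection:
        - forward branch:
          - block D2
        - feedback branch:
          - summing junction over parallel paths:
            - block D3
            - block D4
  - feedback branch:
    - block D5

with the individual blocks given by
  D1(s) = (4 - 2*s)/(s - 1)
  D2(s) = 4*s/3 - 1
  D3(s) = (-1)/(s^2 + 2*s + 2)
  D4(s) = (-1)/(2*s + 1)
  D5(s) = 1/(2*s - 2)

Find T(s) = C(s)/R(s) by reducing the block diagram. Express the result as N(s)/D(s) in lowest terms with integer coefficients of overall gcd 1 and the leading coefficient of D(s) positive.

Step 1 - sum the parallel branches D3, D4 = (-s^2 - 4*s - 3)/(2*s^3 + 5*s^2 + 6*s + 2)
Step 2 - feedback reduction of D2, (D3+D4) = (8*s^4 + 14*s^3 + 9*s^2 - 10*s - 6)/(2*s^3 + 2*s^2 + 18*s + 15)
Step 3 - parallel reduction of D1, [D2/(1+D2*(D3+D4))] = (8*s^5 + 2*s^4 - s^3 - 47*s^2 + 46*s + 66)/(2*s^4 + 16*s^2 - 3*s - 15)
Step 4 - collapse the loop ((D1+[D2/(1+D2*(D3+D4))]) forward, D5 return): this yields T(s), and no further normalization is needed

Final answer: (16*s^6 - 12*s^5 - 6*s^4 - 92*s^3 + 186*s^2 + 40*s - 132)/(12*s^5 - 2*s^4 + 31*s^3 - 85*s^2 + 22*s + 96)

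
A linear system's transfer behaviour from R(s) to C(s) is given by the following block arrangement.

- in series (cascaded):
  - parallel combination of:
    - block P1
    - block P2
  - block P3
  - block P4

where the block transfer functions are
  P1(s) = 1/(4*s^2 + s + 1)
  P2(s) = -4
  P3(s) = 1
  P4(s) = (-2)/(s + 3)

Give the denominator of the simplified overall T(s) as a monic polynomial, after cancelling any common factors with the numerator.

The answer is s^3 + 13*s^2/4 + s + 3/4.

Reasoning:
(1) combine P1, P2 in parallel: (-16*s^2 - 4*s - 3)/(4*s^2 + s + 1)
(2) combine (P1+P2), P3, P4 in series: (32*s^2 + 8*s + 6)/(4*s^3 + 13*s^2 + 4*s + 3)
The result of step 2 is T(s) in lowest terms. Its denominator has leading coefficient 4; dividing the denominator through by 4 makes it monic.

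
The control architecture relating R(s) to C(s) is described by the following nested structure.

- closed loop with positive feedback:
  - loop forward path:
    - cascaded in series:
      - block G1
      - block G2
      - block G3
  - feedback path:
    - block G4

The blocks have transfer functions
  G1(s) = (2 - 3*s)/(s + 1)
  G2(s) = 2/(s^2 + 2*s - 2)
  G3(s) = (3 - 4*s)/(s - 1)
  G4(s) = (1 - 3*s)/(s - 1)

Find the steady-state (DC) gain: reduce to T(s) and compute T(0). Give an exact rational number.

(1) reduce the series chain G1, G2, G3; result (24*s^2 - 34*s + 12)/(s^4 + 2*s^3 - 3*s^2 - 2*s + 2)
(2) reduce the feedback loop with forward (G1*G2*G3) and return G4; result (24*s^3 - 58*s^2 + 46*s - 12)/(s^5 + s^4 + 67*s^3 - 125*s^2 + 74*s - 14)
Step 2 gives the overall T(s). Then T(0) = -12/(-14) = 6/7.

Answer: 6/7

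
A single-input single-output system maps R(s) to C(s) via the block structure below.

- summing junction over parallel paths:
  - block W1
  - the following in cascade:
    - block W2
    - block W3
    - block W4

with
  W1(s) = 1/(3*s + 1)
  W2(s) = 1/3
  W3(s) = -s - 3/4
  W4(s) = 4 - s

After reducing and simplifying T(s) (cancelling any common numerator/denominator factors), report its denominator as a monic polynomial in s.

First reduce the diagram to T(s).

Step 1: reduce the series chain W2, W3, W4; result s^2/3 - 13*s/12 - 1
Step 2: parallel reduction of W1, (W2*W3*W4); result (12*s^3 - 35*s^2 - 49*s)/(36*s + 12)
That last expression is T(s), already simplified. Scaling its denominator by 1/36 (the reciprocal of the leading coefficient) yields the monic denominator.

Answer: s + 1/3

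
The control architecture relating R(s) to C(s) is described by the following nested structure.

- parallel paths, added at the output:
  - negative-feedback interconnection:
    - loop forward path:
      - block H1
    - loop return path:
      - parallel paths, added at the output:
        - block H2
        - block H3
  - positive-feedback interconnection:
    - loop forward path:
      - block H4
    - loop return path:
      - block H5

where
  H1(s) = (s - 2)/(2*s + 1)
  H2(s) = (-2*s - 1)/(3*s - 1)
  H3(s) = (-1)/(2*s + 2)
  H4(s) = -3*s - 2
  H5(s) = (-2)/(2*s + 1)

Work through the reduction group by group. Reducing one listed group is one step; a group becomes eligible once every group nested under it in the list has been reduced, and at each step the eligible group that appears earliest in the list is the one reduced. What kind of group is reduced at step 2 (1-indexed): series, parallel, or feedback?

The answer is feedback.

Reasoning:
1. add H2, H3 (parallel)
2. close the feedback loop around H1, (H2+H3)
3. collapse the loop (H4 forward, H5 return)
4. combine [H1/(1+H1*(H2+H3))], [H4/(1-H4*H5)] in parallel
The group at step 2 is a feedback group.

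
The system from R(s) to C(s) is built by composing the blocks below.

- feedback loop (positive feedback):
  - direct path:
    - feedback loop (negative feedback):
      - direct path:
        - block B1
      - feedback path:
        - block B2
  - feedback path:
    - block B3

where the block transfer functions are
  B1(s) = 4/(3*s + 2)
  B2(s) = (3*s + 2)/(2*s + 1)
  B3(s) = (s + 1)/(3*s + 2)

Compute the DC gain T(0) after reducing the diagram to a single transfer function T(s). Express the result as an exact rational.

Step 1. apply the feedback formula to B1, B2, giving (8*s + 4)/(6*s^2 + 19*s + 10)
Step 2. apply the feedback formula to [B1/(1+B1*B2)], B3, giving (24*s^2 + 28*s + 8)/(18*s^3 + 61*s^2 + 56*s + 16)
The step-2 result is T(s). Setting s = 0: T(0) = 8/16 = 1/2.

Answer: 1/2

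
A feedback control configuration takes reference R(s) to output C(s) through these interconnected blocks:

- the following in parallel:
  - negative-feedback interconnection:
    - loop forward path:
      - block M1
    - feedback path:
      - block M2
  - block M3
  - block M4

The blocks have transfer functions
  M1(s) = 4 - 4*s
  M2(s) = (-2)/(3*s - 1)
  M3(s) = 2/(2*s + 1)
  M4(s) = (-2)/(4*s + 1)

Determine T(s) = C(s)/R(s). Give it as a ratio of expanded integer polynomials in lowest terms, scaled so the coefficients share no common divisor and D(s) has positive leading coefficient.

Answer: (-96*s^4 + 56*s^3 + 96*s^2 - 44*s - 4)/(88*s^3 - 6*s^2 - 43*s - 9)

Working:
Step 1 - reduce the feedback loop with forward M1 and return M2, giving (-12*s^2 + 16*s - 4)/(11*s - 9)
Step 2 - parallel reduction of [M1/(1+M1*M2)], M3, M4, which is the overall transfer function T(s) = C(s)/R(s) in lowest terms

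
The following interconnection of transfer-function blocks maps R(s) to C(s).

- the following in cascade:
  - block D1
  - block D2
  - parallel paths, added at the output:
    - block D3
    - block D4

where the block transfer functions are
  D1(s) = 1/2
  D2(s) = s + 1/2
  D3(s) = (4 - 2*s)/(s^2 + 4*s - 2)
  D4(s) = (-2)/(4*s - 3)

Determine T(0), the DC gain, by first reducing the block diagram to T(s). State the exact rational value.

First reduce the diagram to T(s).

[1] parallel reduction of D3, D4 = (-10*s^2 + 14*s - 8)/(4*s^3 + 13*s^2 - 20*s + 6)
[2] cascade D1, D2, (D3+D4) = (-10*s^3 + 9*s^2 - s - 4)/(8*s^3 + 26*s^2 - 40*s + 12)
The step-2 result is T(s). Setting s = 0: T(0) = -4/12 = -1/3.

Answer: -1/3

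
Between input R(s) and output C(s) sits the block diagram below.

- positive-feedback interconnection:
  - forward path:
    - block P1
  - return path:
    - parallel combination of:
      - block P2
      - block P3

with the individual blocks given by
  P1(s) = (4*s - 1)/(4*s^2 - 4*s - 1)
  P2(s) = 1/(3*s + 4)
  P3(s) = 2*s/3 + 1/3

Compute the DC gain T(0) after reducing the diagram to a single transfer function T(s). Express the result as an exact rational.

Step 1. reduce the parallel group P2, P3: (6*s^2 + 11*s + 7)/(9*s + 12)
Step 2. close the feedback loop around P1, (P2+P3): (36*s^2 + 39*s - 12)/(12*s^3 - 26*s^2 - 74*s - 5)
Step 2 gives the overall T(s). Then T(0) = -12/(-5) = 12/5.

Therefore the answer is 12/5.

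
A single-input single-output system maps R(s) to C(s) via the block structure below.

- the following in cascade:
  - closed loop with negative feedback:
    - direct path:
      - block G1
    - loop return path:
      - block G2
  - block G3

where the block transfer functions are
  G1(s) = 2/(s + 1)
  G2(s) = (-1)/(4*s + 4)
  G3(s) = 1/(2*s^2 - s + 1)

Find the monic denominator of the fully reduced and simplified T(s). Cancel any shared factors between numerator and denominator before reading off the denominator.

Step 1 - feedback reduction of G1, G2: (4*s + 4)/(2*s^2 + 4*s + 1)
Step 2 - cascade [G1/(1+G1*G2)], G3: (4*s + 4)/(4*s^4 + 6*s^3 + 3*s + 1)
T(s) is the step-2 result (common factors already cancelled). Leading coefficient of the denominator: 4. Divide through by 4 for the monic polynomial.

Therefore the answer is s^4 + 3*s^3/2 + 3*s/4 + 1/4.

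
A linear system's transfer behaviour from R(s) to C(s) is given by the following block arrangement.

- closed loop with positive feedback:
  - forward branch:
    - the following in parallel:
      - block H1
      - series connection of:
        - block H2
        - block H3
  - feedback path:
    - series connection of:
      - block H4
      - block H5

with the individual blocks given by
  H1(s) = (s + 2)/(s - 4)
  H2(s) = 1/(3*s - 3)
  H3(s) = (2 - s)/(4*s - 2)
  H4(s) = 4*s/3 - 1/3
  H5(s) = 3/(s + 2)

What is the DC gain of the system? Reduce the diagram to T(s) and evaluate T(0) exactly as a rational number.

[1] cascade H2, H3: (2 - s)/(12*s^2 - 18*s + 6)
[2] add H1, (H2*H3) (parallel): (12*s^3 + 5*s^2 - 24*s + 4)/(12*s^3 - 66*s^2 + 78*s - 24)
[3] series reduction of H4, H5: (4*s - 1)/(s + 2)
[4] apply the feedback formula to (H1+(H2*H3)), (H4*H5): (-12*s^4 - 29*s^3 + 14*s^2 + 44*s - 8)/(36*s^4 + 50*s^3 - 47*s^2 - 92*s + 44)
Evaluating the step-4 result (the overall T(s)) at s = 0 gives T(0) = -8/44 = -2/11.

Hence the answer: -2/11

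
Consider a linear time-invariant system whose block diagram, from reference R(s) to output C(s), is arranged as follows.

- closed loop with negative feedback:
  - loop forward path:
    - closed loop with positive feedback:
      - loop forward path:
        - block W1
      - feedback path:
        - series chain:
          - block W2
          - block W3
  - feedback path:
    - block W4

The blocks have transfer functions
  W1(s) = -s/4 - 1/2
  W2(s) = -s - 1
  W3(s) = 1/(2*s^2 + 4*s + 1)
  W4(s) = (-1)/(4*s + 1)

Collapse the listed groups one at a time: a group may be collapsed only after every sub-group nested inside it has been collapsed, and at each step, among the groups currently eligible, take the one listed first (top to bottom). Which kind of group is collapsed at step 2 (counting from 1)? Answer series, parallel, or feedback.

The answer is feedback.

Reasoning:
[1] reduce the series chain W2, W3
[2] reduce the feedback loop with forward W1 and return (W2*W3)
[3] reduce the feedback loop with forward [W1/(1-W1*(W2*W3))] and return W4
Step 2 collapses a feedback group.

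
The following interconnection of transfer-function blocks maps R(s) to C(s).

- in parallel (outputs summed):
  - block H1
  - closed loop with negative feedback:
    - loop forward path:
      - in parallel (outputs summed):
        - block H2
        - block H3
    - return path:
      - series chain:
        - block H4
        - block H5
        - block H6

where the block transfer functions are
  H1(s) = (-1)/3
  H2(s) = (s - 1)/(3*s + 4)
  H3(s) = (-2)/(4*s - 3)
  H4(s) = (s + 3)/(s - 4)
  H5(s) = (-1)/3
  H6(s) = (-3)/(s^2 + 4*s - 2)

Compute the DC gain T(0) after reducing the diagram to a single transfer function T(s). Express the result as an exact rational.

Step 1. add H2, H3 (parallel), giving (4*s^2 - 13*s - 5)/(12*s^2 + 7*s - 12)
Step 2. series reduction of H4, H5, H6, giving (s + 3)/(s^3 - 18*s + 8)
Step 3. collapse the loop ((H2+H3) forward, (H4*H5*H6) return), giving (4*s^5 - 13*s^4 - 77*s^3 + 266*s^2 - 14*s - 40)/(12*s^5 + 7*s^4 - 224*s^3 - 31*s^2 + 228*s - 111)
Step 4. parallel reduction of H1, [(H2+H3)/(1+(H2+H3)*(H4*H5*H6))], giving (-46*s^4 - 7*s^3 + 829*s^2 - 270*s - 9)/(36*s^5 + 21*s^4 - 672*s^3 - 93*s^2 + 684*s - 333)
That last expression is T(s); at s = 0 only the constant terms survive, so T(0) = -9/(-333) = 1/37.

Therefore the answer is 1/37.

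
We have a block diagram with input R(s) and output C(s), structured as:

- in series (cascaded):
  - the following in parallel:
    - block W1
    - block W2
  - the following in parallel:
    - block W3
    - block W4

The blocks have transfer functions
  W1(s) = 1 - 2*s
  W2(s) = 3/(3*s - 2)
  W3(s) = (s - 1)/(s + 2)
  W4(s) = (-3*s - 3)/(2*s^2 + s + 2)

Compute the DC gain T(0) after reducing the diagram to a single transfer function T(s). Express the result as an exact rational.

First reduce the diagram to T(s).

Step 1. parallel reduction of W1, W2 -> (-6*s^2 + 7*s + 1)/(3*s - 2)
Step 2. parallel reduction of W3, W4 -> (2*s^3 - 4*s^2 - 8*s - 8)/(2*s^3 + 5*s^2 + 4*s + 4)
Step 3. multiply (W1+W2), (W3+W4) (series) -> (-12*s^5 + 38*s^4 + 22*s^3 - 12*s^2 - 64*s - 8)/(6*s^4 + 11*s^3 + 2*s^2 + 4*s - 8)
That last expression is T(s); at s = 0 only the constant terms survive, so T(0) = -8/(-8) = 1.

Answer: 1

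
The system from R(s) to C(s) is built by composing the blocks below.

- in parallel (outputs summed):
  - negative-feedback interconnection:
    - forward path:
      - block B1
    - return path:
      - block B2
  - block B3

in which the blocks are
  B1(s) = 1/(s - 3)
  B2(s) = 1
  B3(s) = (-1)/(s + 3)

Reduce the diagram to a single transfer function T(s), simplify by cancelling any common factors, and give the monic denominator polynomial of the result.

Step 1: feedback reduction of B1, B2, giving 1/(s - 2)
Step 2: sum the parallel branches [B1/(1+B1*B2)], B3, giving 5/(s^2 + s - 6)
The result of step 2 is T(s) in lowest terms. Its denominator already has leading coefficient 1, so it is monic as it stands.

Final answer: s^2 + s - 6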